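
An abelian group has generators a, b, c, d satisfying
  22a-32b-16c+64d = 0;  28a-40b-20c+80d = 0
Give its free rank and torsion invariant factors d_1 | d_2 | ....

Answer: M ≅ ℤ^2 ⊕ ℤ/2 ⊕ ℤ/4

Derivation:
rank_ℚ(R)=2; free=4−2=2
SNF(R) diag = [2, 4] → torsion [2, 4]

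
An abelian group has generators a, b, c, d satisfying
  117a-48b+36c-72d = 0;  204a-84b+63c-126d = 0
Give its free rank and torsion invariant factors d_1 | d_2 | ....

rank_ℚ(R)=2; free=4−2=2
SNF(R) diag = [3, 3] → torsion [3, 3]

Answer: M ≅ ℤ^2 ⊕ ℤ/3 ⊕ ℤ/3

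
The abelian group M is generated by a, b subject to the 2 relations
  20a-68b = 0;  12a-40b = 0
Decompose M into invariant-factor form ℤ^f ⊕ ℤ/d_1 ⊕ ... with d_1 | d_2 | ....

Answer: M ≅ ℤ/4 ⊕ ℤ/4

Derivation:
rank_ℚ(R)=2; free=2−2=0
SNF(R) diag = [4, 4] → torsion [4, 4]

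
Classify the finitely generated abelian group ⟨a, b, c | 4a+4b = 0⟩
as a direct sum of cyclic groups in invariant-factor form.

rank_ℚ(R)=1; free=3−1=2
SNF(R) diag = [4] → torsion [4]

Answer: M ≅ ℤ^2 ⊕ ℤ/4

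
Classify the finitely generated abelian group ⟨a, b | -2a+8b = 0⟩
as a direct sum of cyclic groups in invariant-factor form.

Answer: M ≅ ℤ^1 ⊕ ℤ/2

Derivation:
rank_ℚ(R)=1; free=2−1=1
SNF(R) diag = [2] → torsion [2]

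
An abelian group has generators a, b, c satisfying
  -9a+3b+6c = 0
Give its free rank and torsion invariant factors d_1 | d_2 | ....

Answer: M ≅ ℤ^2 ⊕ ℤ/3

Derivation:
rank_ℚ(R)=1; free=3−1=2
SNF(R) diag = [3] → torsion [3]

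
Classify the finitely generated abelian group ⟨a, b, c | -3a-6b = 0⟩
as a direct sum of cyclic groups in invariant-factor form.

Answer: M ≅ ℤ^2 ⊕ ℤ/3

Derivation:
rank_ℚ(R)=1; free=3−1=2
SNF(R) diag = [3] → torsion [3]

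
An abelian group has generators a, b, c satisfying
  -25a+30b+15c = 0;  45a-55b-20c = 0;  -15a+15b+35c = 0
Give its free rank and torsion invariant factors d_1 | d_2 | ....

rank_ℚ(R)=3; free=3−3=0
SNF(R) diag = [5, 5, 5] → torsion [5, 5, 5]

Answer: M ≅ ℤ/5 ⊕ ℤ/5 ⊕ ℤ/5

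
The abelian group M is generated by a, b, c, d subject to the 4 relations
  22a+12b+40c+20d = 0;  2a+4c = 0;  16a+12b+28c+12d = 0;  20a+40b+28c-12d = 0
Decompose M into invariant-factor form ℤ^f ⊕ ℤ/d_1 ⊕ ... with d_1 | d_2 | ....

rank_ℚ(R)=4; free=4−4=0
SNF(R) diag = [2, 4, 4, 8] → torsion [2, 4, 4, 8]

Answer: M ≅ ℤ/2 ⊕ ℤ/4 ⊕ ℤ/4 ⊕ ℤ/8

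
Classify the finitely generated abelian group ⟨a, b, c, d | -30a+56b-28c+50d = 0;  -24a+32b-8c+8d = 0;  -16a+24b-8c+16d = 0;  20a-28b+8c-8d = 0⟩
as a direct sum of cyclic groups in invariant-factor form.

rank_ℚ(R)=4; free=4−4=0
SNF(R) diag = [2, 4, 8, 8] → torsion [2, 4, 8, 8]

Answer: M ≅ ℤ/2 ⊕ ℤ/4 ⊕ ℤ/8 ⊕ ℤ/8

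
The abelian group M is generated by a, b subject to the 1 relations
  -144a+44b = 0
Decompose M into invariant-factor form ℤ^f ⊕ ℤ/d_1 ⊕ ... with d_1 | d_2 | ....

rank_ℚ(R)=1; free=2−1=1
SNF(R) diag = [4] → torsion [4]

Answer: M ≅ ℤ^1 ⊕ ℤ/4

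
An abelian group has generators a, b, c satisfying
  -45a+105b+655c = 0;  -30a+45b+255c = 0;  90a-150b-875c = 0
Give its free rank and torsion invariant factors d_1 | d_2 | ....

Answer: M ≅ ℤ/5 ⊕ ℤ/15 ⊕ ℤ/15

Derivation:
rank_ℚ(R)=3; free=3−3=0
SNF(R) diag = [5, 15, 15] → torsion [5, 15, 15]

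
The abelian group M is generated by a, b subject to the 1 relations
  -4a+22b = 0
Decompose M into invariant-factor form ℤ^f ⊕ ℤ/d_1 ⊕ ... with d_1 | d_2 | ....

rank_ℚ(R)=1; free=2−1=1
SNF(R) diag = [2] → torsion [2]

Answer: M ≅ ℤ^1 ⊕ ℤ/2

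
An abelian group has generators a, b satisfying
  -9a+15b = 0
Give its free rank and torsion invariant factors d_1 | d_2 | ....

rank_ℚ(R)=1; free=2−1=1
SNF(R) diag = [3] → torsion [3]

Answer: M ≅ ℤ^1 ⊕ ℤ/3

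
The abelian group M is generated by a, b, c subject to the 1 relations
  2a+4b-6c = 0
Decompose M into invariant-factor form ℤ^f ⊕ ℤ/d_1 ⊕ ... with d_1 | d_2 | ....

rank_ℚ(R)=1; free=3−1=2
SNF(R) diag = [2] → torsion [2]

Answer: M ≅ ℤ^2 ⊕ ℤ/2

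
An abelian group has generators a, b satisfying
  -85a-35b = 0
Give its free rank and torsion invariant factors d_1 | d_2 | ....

Answer: M ≅ ℤ^1 ⊕ ℤ/5

Derivation:
rank_ℚ(R)=1; free=2−1=1
SNF(R) diag = [5] → torsion [5]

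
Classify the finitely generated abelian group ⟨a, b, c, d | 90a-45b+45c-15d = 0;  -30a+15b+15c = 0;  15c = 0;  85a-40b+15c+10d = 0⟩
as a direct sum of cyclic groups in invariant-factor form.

rank_ℚ(R)=4; free=4−4=0
SNF(R) diag = [5, 15, 15, 15] → torsion [5, 15, 15, 15]

Answer: M ≅ ℤ/5 ⊕ ℤ/15 ⊕ ℤ/15 ⊕ ℤ/15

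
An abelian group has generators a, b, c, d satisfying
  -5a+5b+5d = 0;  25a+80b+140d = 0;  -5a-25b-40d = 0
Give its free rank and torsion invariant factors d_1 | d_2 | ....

Answer: M ≅ ℤ^1 ⊕ ℤ/5 ⊕ ℤ/15 ⊕ ℤ/15

Derivation:
rank_ℚ(R)=3; free=4−3=1
SNF(R) diag = [5, 15, 15] → torsion [5, 15, 15]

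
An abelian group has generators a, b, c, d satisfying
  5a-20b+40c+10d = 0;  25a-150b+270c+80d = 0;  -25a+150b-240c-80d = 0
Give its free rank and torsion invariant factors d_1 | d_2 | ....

Answer: M ≅ ℤ^1 ⊕ ℤ/5 ⊕ ℤ/10 ⊕ ℤ/30

Derivation:
rank_ℚ(R)=3; free=4−3=1
SNF(R) diag = [5, 10, 30] → torsion [5, 10, 30]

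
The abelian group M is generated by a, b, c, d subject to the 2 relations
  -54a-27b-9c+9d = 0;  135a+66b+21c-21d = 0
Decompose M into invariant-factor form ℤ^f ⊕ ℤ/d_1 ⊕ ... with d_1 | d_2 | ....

Answer: M ≅ ℤ^2 ⊕ ℤ/3 ⊕ ℤ/9

Derivation:
rank_ℚ(R)=2; free=4−2=2
SNF(R) diag = [3, 9] → torsion [3, 9]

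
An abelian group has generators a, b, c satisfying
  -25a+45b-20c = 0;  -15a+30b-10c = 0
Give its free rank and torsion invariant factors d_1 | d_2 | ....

Answer: M ≅ ℤ^1 ⊕ ℤ/5 ⊕ ℤ/5

Derivation:
rank_ℚ(R)=2; free=3−2=1
SNF(R) diag = [5, 5] → torsion [5, 5]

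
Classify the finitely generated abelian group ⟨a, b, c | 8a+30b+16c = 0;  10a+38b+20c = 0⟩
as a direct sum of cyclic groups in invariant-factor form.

Answer: M ≅ ℤ^1 ⊕ ℤ/2 ⊕ ℤ/2

Derivation:
rank_ℚ(R)=2; free=3−2=1
SNF(R) diag = [2, 2] → torsion [2, 2]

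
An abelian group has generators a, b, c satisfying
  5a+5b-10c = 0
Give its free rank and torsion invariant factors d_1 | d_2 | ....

rank_ℚ(R)=1; free=3−1=2
SNF(R) diag = [5] → torsion [5]

Answer: M ≅ ℤ^2 ⊕ ℤ/5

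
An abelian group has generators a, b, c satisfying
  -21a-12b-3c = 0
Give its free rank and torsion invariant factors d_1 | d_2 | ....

rank_ℚ(R)=1; free=3−1=2
SNF(R) diag = [3] → torsion [3]

Answer: M ≅ ℤ^2 ⊕ ℤ/3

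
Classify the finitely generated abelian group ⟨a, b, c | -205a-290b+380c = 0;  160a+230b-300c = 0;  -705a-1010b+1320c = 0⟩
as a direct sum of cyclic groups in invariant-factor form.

Answer: M ≅ ℤ/5 ⊕ ℤ/10 ⊕ ℤ/20

Derivation:
rank_ℚ(R)=3; free=3−3=0
SNF(R) diag = [5, 10, 20] → torsion [5, 10, 20]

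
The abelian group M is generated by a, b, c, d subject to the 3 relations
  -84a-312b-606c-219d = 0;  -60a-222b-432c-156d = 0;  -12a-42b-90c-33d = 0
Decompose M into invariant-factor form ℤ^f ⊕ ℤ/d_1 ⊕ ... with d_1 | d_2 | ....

Answer: M ≅ ℤ^1 ⊕ ℤ/3 ⊕ ℤ/6 ⊕ ℤ/12

Derivation:
rank_ℚ(R)=3; free=4−3=1
SNF(R) diag = [3, 6, 12] → torsion [3, 6, 12]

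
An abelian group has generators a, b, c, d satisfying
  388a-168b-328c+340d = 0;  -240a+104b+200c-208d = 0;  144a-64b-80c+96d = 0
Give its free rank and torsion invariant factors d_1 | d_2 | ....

rank_ℚ(R)=3; free=4−3=1
SNF(R) diag = [4, 8, 16] → torsion [4, 8, 16]

Answer: M ≅ ℤ^1 ⊕ ℤ/4 ⊕ ℤ/8 ⊕ ℤ/16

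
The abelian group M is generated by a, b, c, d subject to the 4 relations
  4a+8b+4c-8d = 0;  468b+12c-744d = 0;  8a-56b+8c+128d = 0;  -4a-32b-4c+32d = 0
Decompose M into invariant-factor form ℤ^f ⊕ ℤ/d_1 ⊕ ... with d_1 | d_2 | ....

Answer: M ≅ ℤ/4 ⊕ ℤ/12 ⊕ ℤ/24 ⊕ ℤ/72

Derivation:
rank_ℚ(R)=4; free=4−4=0
SNF(R) diag = [4, 12, 24, 72] → torsion [4, 12, 24, 72]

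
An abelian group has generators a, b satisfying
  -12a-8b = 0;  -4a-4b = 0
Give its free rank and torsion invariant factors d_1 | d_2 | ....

rank_ℚ(R)=2; free=2−2=0
SNF(R) diag = [4, 4] → torsion [4, 4]

Answer: M ≅ ℤ/4 ⊕ ℤ/4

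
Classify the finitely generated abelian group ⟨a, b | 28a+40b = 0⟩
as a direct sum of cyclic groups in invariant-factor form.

Answer: M ≅ ℤ^1 ⊕ ℤ/4

Derivation:
rank_ℚ(R)=1; free=2−1=1
SNF(R) diag = [4] → torsion [4]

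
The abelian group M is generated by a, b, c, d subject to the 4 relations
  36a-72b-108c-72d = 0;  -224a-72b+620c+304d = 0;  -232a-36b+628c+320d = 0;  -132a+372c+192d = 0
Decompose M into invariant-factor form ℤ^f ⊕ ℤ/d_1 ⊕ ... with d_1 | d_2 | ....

Answer: M ≅ ℤ/4 ⊕ ℤ/12 ⊕ ℤ/36 ⊕ ℤ/72

Derivation:
rank_ℚ(R)=4; free=4−4=0
SNF(R) diag = [4, 12, 36, 72] → torsion [4, 12, 36, 72]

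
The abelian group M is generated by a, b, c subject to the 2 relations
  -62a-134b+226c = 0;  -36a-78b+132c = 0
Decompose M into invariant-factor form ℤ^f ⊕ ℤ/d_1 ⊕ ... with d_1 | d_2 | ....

Answer: M ≅ ℤ^1 ⊕ ℤ/2 ⊕ ℤ/6

Derivation:
rank_ℚ(R)=2; free=3−2=1
SNF(R) diag = [2, 6] → torsion [2, 6]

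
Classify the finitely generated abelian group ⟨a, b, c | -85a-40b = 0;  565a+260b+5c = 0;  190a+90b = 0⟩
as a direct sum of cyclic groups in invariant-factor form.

rank_ℚ(R)=3; free=3−3=0
SNF(R) diag = [5, 5, 10] → torsion [5, 5, 10]

Answer: M ≅ ℤ/5 ⊕ ℤ/5 ⊕ ℤ/10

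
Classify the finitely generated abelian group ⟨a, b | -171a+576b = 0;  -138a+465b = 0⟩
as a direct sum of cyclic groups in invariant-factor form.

rank_ℚ(R)=2; free=2−2=0
SNF(R) diag = [3, 9] → torsion [3, 9]

Answer: M ≅ ℤ/3 ⊕ ℤ/9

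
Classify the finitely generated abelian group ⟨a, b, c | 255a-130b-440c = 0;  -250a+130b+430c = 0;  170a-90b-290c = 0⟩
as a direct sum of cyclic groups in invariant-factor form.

rank_ℚ(R)=3; free=3−3=0
SNF(R) diag = [5, 10, 20] → torsion [5, 10, 20]

Answer: M ≅ ℤ/5 ⊕ ℤ/10 ⊕ ℤ/20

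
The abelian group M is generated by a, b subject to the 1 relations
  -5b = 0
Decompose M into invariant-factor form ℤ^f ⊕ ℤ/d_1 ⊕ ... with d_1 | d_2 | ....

rank_ℚ(R)=1; free=2−1=1
SNF(R) diag = [5] → torsion [5]

Answer: M ≅ ℤ^1 ⊕ ℤ/5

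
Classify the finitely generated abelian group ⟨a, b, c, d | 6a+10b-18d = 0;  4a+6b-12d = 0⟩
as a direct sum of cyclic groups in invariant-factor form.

Answer: M ≅ ℤ^2 ⊕ ℤ/2 ⊕ ℤ/2

Derivation:
rank_ℚ(R)=2; free=4−2=2
SNF(R) diag = [2, 2] → torsion [2, 2]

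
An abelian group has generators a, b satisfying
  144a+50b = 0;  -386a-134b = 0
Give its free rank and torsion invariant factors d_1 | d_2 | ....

Answer: M ≅ ℤ/2 ⊕ ℤ/2

Derivation:
rank_ℚ(R)=2; free=2−2=0
SNF(R) diag = [2, 2] → torsion [2, 2]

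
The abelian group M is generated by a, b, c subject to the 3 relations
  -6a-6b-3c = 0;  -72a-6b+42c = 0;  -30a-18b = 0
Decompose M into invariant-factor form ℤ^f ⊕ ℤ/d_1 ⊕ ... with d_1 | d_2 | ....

rank_ℚ(R)=3; free=3−3=0
SNF(R) diag = [3, 6, 18] → torsion [3, 6, 18]

Answer: M ≅ ℤ/3 ⊕ ℤ/6 ⊕ ℤ/18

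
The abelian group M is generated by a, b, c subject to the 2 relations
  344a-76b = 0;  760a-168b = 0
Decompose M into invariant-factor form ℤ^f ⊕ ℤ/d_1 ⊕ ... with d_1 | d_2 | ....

Answer: M ≅ ℤ^1 ⊕ ℤ/4 ⊕ ℤ/8

Derivation:
rank_ℚ(R)=2; free=3−2=1
SNF(R) diag = [4, 8] → torsion [4, 8]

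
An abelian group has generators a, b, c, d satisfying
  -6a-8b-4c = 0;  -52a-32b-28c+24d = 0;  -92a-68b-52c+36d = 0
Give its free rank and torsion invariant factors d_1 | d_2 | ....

Answer: M ≅ ℤ^1 ⊕ ℤ/2 ⊕ ℤ/4 ⊕ ℤ/12

Derivation:
rank_ℚ(R)=3; free=4−3=1
SNF(R) diag = [2, 4, 12] → torsion [2, 4, 12]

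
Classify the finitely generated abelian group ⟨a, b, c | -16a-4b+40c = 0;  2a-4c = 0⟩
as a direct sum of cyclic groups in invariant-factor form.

Answer: M ≅ ℤ^1 ⊕ ℤ/2 ⊕ ℤ/4

Derivation:
rank_ℚ(R)=2; free=3−2=1
SNF(R) diag = [2, 4] → torsion [2, 4]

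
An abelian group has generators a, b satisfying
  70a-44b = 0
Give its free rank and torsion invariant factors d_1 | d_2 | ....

rank_ℚ(R)=1; free=2−1=1
SNF(R) diag = [2] → torsion [2]

Answer: M ≅ ℤ^1 ⊕ ℤ/2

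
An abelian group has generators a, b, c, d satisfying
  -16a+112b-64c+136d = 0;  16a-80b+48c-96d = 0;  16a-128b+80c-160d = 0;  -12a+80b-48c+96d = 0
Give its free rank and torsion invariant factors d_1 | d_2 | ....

Answer: M ≅ ℤ/4 ⊕ ℤ/8 ⊕ ℤ/16 ⊕ ℤ/16

Derivation:
rank_ℚ(R)=4; free=4−4=0
SNF(R) diag = [4, 8, 16, 16] → torsion [4, 8, 16, 16]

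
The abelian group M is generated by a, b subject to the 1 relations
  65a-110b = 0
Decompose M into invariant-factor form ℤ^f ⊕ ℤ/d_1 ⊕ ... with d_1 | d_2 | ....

Answer: M ≅ ℤ^1 ⊕ ℤ/5

Derivation:
rank_ℚ(R)=1; free=2−1=1
SNF(R) diag = [5] → torsion [5]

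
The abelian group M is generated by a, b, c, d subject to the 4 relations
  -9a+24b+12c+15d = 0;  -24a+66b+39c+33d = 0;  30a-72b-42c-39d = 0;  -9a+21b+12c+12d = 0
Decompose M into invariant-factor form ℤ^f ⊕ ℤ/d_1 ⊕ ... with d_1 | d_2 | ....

rank_ℚ(R)=4; free=4−4=0
SNF(R) diag = [3, 3, 3, 3] → torsion [3, 3, 3, 3]

Answer: M ≅ ℤ/3 ⊕ ℤ/3 ⊕ ℤ/3 ⊕ ℤ/3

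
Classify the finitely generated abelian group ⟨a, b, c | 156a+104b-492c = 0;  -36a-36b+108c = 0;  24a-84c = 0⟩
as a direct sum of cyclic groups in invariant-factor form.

Answer: M ≅ ℤ/4 ⊕ ℤ/12 ⊕ ℤ/36

Derivation:
rank_ℚ(R)=3; free=3−3=0
SNF(R) diag = [4, 12, 36] → torsion [4, 12, 36]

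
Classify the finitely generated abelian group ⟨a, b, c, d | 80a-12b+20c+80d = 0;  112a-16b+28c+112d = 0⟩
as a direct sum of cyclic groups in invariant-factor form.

Answer: M ≅ ℤ^2 ⊕ ℤ/4 ⊕ ℤ/4

Derivation:
rank_ℚ(R)=2; free=4−2=2
SNF(R) diag = [4, 4] → torsion [4, 4]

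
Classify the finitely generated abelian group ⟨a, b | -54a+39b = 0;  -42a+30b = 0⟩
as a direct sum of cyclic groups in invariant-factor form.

rank_ℚ(R)=2; free=2−2=0
SNF(R) diag = [3, 6] → torsion [3, 6]

Answer: M ≅ ℤ/3 ⊕ ℤ/6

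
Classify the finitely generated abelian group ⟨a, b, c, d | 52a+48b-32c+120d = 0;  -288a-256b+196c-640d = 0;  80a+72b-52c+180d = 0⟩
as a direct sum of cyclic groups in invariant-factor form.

Answer: M ≅ ℤ^1 ⊕ ℤ/4 ⊕ ℤ/4 ⊕ ℤ/12

Derivation:
rank_ℚ(R)=3; free=4−3=1
SNF(R) diag = [4, 4, 12] → torsion [4, 4, 12]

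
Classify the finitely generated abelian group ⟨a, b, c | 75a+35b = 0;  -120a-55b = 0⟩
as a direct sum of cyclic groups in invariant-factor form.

Answer: M ≅ ℤ^1 ⊕ ℤ/5 ⊕ ℤ/15

Derivation:
rank_ℚ(R)=2; free=3−2=1
SNF(R) diag = [5, 15] → torsion [5, 15]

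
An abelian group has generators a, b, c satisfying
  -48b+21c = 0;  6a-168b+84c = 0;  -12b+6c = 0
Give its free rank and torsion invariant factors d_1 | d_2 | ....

rank_ℚ(R)=3; free=3−3=0
SNF(R) diag = [3, 6, 12] → torsion [3, 6, 12]

Answer: M ≅ ℤ/3 ⊕ ℤ/6 ⊕ ℤ/12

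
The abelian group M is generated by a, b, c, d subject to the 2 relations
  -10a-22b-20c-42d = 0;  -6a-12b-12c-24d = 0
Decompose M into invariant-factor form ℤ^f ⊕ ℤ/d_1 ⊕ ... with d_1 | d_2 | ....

rank_ℚ(R)=2; free=4−2=2
SNF(R) diag = [2, 6] → torsion [2, 6]

Answer: M ≅ ℤ^2 ⊕ ℤ/2 ⊕ ℤ/6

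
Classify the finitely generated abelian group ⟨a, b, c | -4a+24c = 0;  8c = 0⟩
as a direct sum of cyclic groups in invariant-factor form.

rank_ℚ(R)=2; free=3−2=1
SNF(R) diag = [4, 8] → torsion [4, 8]

Answer: M ≅ ℤ^1 ⊕ ℤ/4 ⊕ ℤ/8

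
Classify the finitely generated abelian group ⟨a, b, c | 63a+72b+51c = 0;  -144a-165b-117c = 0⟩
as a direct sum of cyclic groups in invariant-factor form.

Answer: M ≅ ℤ^1 ⊕ ℤ/3 ⊕ ℤ/3

Derivation:
rank_ℚ(R)=2; free=3−2=1
SNF(R) diag = [3, 3] → torsion [3, 3]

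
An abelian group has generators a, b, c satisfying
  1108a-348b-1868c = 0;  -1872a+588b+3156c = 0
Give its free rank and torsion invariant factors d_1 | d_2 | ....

rank_ℚ(R)=2; free=3−2=1
SNF(R) diag = [4, 12] → torsion [4, 12]

Answer: M ≅ ℤ^1 ⊕ ℤ/4 ⊕ ℤ/12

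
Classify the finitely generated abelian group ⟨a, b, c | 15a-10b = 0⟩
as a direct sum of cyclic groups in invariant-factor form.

Answer: M ≅ ℤ^2 ⊕ ℤ/5

Derivation:
rank_ℚ(R)=1; free=3−1=2
SNF(R) diag = [5] → torsion [5]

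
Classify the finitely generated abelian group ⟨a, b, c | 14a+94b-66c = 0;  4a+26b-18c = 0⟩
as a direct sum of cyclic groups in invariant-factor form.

rank_ℚ(R)=2; free=3−2=1
SNF(R) diag = [2, 6] → torsion [2, 6]

Answer: M ≅ ℤ^1 ⊕ ℤ/2 ⊕ ℤ/6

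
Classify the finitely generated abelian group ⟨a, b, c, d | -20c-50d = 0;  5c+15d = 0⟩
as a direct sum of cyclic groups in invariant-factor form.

Answer: M ≅ ℤ^2 ⊕ ℤ/5 ⊕ ℤ/10

Derivation:
rank_ℚ(R)=2; free=4−2=2
SNF(R) diag = [5, 10] → torsion [5, 10]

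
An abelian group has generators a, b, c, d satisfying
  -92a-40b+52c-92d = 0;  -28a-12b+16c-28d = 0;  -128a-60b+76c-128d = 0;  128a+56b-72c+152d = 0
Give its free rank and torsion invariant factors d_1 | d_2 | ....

Answer: M ≅ ℤ/4 ⊕ ℤ/4 ⊕ ℤ/8 ⊕ ℤ/24

Derivation:
rank_ℚ(R)=4; free=4−4=0
SNF(R) diag = [4, 4, 8, 24] → torsion [4, 4, 8, 24]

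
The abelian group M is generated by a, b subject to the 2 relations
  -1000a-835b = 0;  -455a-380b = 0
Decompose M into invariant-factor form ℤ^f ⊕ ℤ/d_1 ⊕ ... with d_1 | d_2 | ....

Answer: M ≅ ℤ/5 ⊕ ℤ/15

Derivation:
rank_ℚ(R)=2; free=2−2=0
SNF(R) diag = [5, 15] → torsion [5, 15]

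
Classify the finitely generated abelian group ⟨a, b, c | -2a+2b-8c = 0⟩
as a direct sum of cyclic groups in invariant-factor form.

rank_ℚ(R)=1; free=3−1=2
SNF(R) diag = [2] → torsion [2]

Answer: M ≅ ℤ^2 ⊕ ℤ/2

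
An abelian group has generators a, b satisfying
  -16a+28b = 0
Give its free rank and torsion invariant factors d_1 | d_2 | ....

rank_ℚ(R)=1; free=2−1=1
SNF(R) diag = [4] → torsion [4]

Answer: M ≅ ℤ^1 ⊕ ℤ/4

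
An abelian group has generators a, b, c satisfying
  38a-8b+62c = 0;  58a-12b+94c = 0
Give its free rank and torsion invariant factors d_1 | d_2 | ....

rank_ℚ(R)=2; free=3−2=1
SNF(R) diag = [2, 4] → torsion [2, 4]

Answer: M ≅ ℤ^1 ⊕ ℤ/2 ⊕ ℤ/4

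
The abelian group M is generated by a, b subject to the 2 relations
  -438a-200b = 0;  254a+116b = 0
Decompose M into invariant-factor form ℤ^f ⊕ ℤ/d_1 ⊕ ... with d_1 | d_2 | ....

Answer: M ≅ ℤ/2 ⊕ ℤ/4

Derivation:
rank_ℚ(R)=2; free=2−2=0
SNF(R) diag = [2, 4] → torsion [2, 4]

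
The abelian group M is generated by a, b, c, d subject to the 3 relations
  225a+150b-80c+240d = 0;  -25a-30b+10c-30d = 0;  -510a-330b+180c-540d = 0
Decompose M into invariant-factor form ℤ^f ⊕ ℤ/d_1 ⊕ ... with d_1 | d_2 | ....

Answer: M ≅ ℤ^1 ⊕ ℤ/5 ⊕ ℤ/10 ⊕ ℤ/30

Derivation:
rank_ℚ(R)=3; free=4−3=1
SNF(R) diag = [5, 10, 30] → torsion [5, 10, 30]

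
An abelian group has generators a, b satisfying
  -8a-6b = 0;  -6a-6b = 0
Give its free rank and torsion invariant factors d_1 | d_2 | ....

rank_ℚ(R)=2; free=2−2=0
SNF(R) diag = [2, 6] → torsion [2, 6]

Answer: M ≅ ℤ/2 ⊕ ℤ/6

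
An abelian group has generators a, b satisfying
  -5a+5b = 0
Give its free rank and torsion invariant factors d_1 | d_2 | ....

rank_ℚ(R)=1; free=2−1=1
SNF(R) diag = [5] → torsion [5]

Answer: M ≅ ℤ^1 ⊕ ℤ/5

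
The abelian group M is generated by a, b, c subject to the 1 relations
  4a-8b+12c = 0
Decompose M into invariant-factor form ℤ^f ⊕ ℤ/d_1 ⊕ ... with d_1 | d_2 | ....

rank_ℚ(R)=1; free=3−1=2
SNF(R) diag = [4] → torsion [4]

Answer: M ≅ ℤ^2 ⊕ ℤ/4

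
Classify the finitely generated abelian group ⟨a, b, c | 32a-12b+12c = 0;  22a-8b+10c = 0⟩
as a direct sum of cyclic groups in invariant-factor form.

Answer: M ≅ ℤ^1 ⊕ ℤ/2 ⊕ ℤ/4

Derivation:
rank_ℚ(R)=2; free=3−2=1
SNF(R) diag = [2, 4] → torsion [2, 4]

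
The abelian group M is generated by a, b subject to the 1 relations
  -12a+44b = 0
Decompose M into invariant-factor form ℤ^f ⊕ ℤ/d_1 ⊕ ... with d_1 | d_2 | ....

rank_ℚ(R)=1; free=2−1=1
SNF(R) diag = [4] → torsion [4]

Answer: M ≅ ℤ^1 ⊕ ℤ/4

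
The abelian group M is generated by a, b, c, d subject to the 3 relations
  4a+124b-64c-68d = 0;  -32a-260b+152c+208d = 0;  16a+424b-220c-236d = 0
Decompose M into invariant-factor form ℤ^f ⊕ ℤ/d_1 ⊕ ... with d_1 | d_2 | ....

Answer: M ≅ ℤ^1 ⊕ ℤ/4 ⊕ ℤ/12 ⊕ ℤ/36

Derivation:
rank_ℚ(R)=3; free=4−3=1
SNF(R) diag = [4, 12, 36] → torsion [4, 12, 36]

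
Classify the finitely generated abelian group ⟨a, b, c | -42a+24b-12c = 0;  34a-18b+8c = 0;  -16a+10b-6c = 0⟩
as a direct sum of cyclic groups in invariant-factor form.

Answer: M ≅ ℤ/2 ⊕ ℤ/2 ⊕ ℤ/6

Derivation:
rank_ℚ(R)=3; free=3−3=0
SNF(R) diag = [2, 2, 6] → torsion [2, 2, 6]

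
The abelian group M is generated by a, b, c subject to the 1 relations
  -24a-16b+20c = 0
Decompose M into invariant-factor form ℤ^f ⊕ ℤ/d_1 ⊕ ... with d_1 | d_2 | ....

Answer: M ≅ ℤ^2 ⊕ ℤ/4

Derivation:
rank_ℚ(R)=1; free=3−1=2
SNF(R) diag = [4] → torsion [4]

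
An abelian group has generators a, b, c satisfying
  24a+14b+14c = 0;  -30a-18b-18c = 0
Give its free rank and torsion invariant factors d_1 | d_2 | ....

Answer: M ≅ ℤ^1 ⊕ ℤ/2 ⊕ ℤ/6

Derivation:
rank_ℚ(R)=2; free=3−2=1
SNF(R) diag = [2, 6] → torsion [2, 6]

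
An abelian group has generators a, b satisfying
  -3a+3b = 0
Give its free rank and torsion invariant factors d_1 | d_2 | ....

rank_ℚ(R)=1; free=2−1=1
SNF(R) diag = [3] → torsion [3]

Answer: M ≅ ℤ^1 ⊕ ℤ/3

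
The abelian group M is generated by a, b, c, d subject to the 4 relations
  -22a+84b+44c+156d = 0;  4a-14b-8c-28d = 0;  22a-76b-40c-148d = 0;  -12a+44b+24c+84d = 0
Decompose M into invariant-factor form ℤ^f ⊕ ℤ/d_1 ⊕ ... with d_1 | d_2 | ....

rank_ℚ(R)=4; free=4−4=0
SNF(R) diag = [2, 2, 4, 4] → torsion [2, 2, 4, 4]

Answer: M ≅ ℤ/2 ⊕ ℤ/2 ⊕ ℤ/4 ⊕ ℤ/4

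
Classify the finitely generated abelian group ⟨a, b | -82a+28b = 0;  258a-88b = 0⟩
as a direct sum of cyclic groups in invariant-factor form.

rank_ℚ(R)=2; free=2−2=0
SNF(R) diag = [2, 4] → torsion [2, 4]

Answer: M ≅ ℤ/2 ⊕ ℤ/4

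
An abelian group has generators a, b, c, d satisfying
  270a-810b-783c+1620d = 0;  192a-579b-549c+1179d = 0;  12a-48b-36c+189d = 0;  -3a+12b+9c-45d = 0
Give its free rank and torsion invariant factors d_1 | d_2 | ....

Answer: M ≅ ℤ/3 ⊕ ℤ/9 ⊕ ℤ/27 ⊕ ℤ/81

Derivation:
rank_ℚ(R)=4; free=4−4=0
SNF(R) diag = [3, 9, 27, 81] → torsion [3, 9, 27, 81]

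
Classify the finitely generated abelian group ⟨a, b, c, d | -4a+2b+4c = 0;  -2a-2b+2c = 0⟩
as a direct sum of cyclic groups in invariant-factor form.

Answer: M ≅ ℤ^2 ⊕ ℤ/2 ⊕ ℤ/6

Derivation:
rank_ℚ(R)=2; free=4−2=2
SNF(R) diag = [2, 6] → torsion [2, 6]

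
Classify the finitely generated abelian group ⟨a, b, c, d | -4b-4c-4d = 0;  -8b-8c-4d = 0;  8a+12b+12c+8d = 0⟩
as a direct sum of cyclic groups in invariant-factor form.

rank_ℚ(R)=3; free=4−3=1
SNF(R) diag = [4, 4, 8] → torsion [4, 4, 8]

Answer: M ≅ ℤ^1 ⊕ ℤ/4 ⊕ ℤ/4 ⊕ ℤ/8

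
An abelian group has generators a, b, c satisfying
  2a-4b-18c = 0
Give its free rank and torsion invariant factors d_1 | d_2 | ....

rank_ℚ(R)=1; free=3−1=2
SNF(R) diag = [2] → torsion [2]

Answer: M ≅ ℤ^2 ⊕ ℤ/2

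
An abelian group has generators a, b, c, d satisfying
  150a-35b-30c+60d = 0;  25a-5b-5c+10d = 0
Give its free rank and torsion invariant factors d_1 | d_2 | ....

rank_ℚ(R)=2; free=4−2=2
SNF(R) diag = [5, 5] → torsion [5, 5]

Answer: M ≅ ℤ^2 ⊕ ℤ/5 ⊕ ℤ/5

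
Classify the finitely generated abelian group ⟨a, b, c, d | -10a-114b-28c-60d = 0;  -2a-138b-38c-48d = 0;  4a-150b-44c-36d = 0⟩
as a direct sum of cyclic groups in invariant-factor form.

rank_ℚ(R)=3; free=4−3=1
SNF(R) diag = [2, 6, 18] → torsion [2, 6, 18]

Answer: M ≅ ℤ^1 ⊕ ℤ/2 ⊕ ℤ/6 ⊕ ℤ/18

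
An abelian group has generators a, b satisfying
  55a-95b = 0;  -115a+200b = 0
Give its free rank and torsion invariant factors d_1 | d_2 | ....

Answer: M ≅ ℤ/5 ⊕ ℤ/15

Derivation:
rank_ℚ(R)=2; free=2−2=0
SNF(R) diag = [5, 15] → torsion [5, 15]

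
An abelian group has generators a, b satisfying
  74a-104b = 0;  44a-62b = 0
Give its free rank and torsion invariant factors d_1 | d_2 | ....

rank_ℚ(R)=2; free=2−2=0
SNF(R) diag = [2, 6] → torsion [2, 6]

Answer: M ≅ ℤ/2 ⊕ ℤ/6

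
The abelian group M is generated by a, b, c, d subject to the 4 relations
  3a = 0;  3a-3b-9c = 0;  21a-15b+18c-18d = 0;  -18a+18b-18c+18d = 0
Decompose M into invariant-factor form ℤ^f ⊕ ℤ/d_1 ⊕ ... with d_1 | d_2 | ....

Answer: M ≅ ℤ/3 ⊕ ℤ/3 ⊕ ℤ/9 ⊕ ℤ/18

Derivation:
rank_ℚ(R)=4; free=4−4=0
SNF(R) diag = [3, 3, 9, 18] → torsion [3, 3, 9, 18]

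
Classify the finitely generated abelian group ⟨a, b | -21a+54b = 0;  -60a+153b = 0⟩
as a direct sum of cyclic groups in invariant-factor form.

rank_ℚ(R)=2; free=2−2=0
SNF(R) diag = [3, 9] → torsion [3, 9]

Answer: M ≅ ℤ/3 ⊕ ℤ/9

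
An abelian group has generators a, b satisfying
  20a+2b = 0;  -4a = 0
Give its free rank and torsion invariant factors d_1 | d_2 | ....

Answer: M ≅ ℤ/2 ⊕ ℤ/4

Derivation:
rank_ℚ(R)=2; free=2−2=0
SNF(R) diag = [2, 4] → torsion [2, 4]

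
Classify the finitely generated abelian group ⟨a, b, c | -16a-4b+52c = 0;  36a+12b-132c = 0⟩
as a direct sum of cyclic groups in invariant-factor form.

Answer: M ≅ ℤ^1 ⊕ ℤ/4 ⊕ ℤ/12

Derivation:
rank_ℚ(R)=2; free=3−2=1
SNF(R) diag = [4, 12] → torsion [4, 12]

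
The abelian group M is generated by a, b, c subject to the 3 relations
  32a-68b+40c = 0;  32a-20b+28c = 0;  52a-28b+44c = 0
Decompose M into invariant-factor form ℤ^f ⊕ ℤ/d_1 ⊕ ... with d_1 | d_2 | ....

rank_ℚ(R)=3; free=3−3=0
SNF(R) diag = [4, 12, 12] → torsion [4, 12, 12]

Answer: M ≅ ℤ/4 ⊕ ℤ/12 ⊕ ℤ/12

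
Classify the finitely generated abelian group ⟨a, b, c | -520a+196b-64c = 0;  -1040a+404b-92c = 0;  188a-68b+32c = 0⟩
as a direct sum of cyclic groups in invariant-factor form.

rank_ℚ(R)=3; free=3−3=0
SNF(R) diag = [4, 12, 36] → torsion [4, 12, 36]

Answer: M ≅ ℤ/4 ⊕ ℤ/12 ⊕ ℤ/36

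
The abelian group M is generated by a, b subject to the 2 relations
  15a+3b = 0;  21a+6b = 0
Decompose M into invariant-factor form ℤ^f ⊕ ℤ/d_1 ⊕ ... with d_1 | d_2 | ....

rank_ℚ(R)=2; free=2−2=0
SNF(R) diag = [3, 9] → torsion [3, 9]

Answer: M ≅ ℤ/3 ⊕ ℤ/9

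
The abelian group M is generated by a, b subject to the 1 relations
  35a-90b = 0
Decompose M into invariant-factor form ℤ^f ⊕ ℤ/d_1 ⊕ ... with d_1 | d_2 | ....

Answer: M ≅ ℤ^1 ⊕ ℤ/5

Derivation:
rank_ℚ(R)=1; free=2−1=1
SNF(R) diag = [5] → torsion [5]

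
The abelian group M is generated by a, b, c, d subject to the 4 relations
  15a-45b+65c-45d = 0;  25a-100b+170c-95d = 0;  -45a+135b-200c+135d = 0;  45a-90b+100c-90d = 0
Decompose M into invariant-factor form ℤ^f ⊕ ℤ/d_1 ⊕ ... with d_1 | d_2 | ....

rank_ℚ(R)=4; free=4−4=0
SNF(R) diag = [5, 5, 15, 45] → torsion [5, 5, 15, 45]

Answer: M ≅ ℤ/5 ⊕ ℤ/5 ⊕ ℤ/15 ⊕ ℤ/45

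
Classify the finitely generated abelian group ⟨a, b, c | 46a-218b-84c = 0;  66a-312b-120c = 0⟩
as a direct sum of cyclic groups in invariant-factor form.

Answer: M ≅ ℤ^1 ⊕ ℤ/2 ⊕ ℤ/6

Derivation:
rank_ℚ(R)=2; free=3−2=1
SNF(R) diag = [2, 6] → torsion [2, 6]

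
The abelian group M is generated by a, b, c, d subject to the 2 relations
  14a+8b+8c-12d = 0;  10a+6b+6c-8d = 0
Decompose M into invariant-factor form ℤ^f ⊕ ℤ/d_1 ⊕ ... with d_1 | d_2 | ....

Answer: M ≅ ℤ^2 ⊕ ℤ/2 ⊕ ℤ/2

Derivation:
rank_ℚ(R)=2; free=4−2=2
SNF(R) diag = [2, 2] → torsion [2, 2]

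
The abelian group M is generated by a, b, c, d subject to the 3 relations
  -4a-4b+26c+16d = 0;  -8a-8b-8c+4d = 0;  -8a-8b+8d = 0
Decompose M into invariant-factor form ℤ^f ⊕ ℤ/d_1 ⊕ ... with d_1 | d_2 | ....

rank_ℚ(R)=3; free=4−3=1
SNF(R) diag = [2, 4, 8] → torsion [2, 4, 8]

Answer: M ≅ ℤ^1 ⊕ ℤ/2 ⊕ ℤ/4 ⊕ ℤ/8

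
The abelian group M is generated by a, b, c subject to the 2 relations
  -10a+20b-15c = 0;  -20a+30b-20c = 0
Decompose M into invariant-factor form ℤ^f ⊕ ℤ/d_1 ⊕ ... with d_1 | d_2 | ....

rank_ℚ(R)=2; free=3−2=1
SNF(R) diag = [5, 10] → torsion [5, 10]

Answer: M ≅ ℤ^1 ⊕ ℤ/5 ⊕ ℤ/10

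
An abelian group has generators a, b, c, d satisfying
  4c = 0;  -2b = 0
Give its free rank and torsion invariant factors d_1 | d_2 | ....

rank_ℚ(R)=2; free=4−2=2
SNF(R) diag = [2, 4] → torsion [2, 4]

Answer: M ≅ ℤ^2 ⊕ ℤ/2 ⊕ ℤ/4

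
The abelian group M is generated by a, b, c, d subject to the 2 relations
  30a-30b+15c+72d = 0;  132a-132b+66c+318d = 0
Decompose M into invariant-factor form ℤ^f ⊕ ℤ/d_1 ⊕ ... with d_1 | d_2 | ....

Answer: M ≅ ℤ^2 ⊕ ℤ/3 ⊕ ℤ/6

Derivation:
rank_ℚ(R)=2; free=4−2=2
SNF(R) diag = [3, 6] → torsion [3, 6]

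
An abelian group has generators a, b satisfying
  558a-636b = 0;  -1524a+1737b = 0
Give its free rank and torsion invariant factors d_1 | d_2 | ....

rank_ℚ(R)=2; free=2−2=0
SNF(R) diag = [3, 6] → torsion [3, 6]

Answer: M ≅ ℤ/3 ⊕ ℤ/6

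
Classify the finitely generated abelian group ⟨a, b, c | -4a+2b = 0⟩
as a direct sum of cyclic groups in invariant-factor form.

Answer: M ≅ ℤ^2 ⊕ ℤ/2

Derivation:
rank_ℚ(R)=1; free=3−1=2
SNF(R) diag = [2] → torsion [2]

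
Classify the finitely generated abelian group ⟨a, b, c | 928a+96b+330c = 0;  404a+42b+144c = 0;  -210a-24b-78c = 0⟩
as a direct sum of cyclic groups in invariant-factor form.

Answer: M ≅ ℤ/2 ⊕ ℤ/6 ⊕ ℤ/6

Derivation:
rank_ℚ(R)=3; free=3−3=0
SNF(R) diag = [2, 6, 6] → torsion [2, 6, 6]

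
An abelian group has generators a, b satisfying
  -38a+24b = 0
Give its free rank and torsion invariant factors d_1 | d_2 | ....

rank_ℚ(R)=1; free=2−1=1
SNF(R) diag = [2] → torsion [2]

Answer: M ≅ ℤ^1 ⊕ ℤ/2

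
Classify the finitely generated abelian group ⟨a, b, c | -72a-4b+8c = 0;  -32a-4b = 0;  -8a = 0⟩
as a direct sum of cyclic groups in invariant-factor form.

rank_ℚ(R)=3; free=3−3=0
SNF(R) diag = [4, 8, 8] → torsion [4, 8, 8]

Answer: M ≅ ℤ/4 ⊕ ℤ/8 ⊕ ℤ/8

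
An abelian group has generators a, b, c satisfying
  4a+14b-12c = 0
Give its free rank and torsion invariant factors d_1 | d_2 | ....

Answer: M ≅ ℤ^2 ⊕ ℤ/2

Derivation:
rank_ℚ(R)=1; free=3−1=2
SNF(R) diag = [2] → torsion [2]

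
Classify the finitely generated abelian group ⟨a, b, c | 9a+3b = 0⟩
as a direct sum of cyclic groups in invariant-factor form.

rank_ℚ(R)=1; free=3−1=2
SNF(R) diag = [3] → torsion [3]

Answer: M ≅ ℤ^2 ⊕ ℤ/3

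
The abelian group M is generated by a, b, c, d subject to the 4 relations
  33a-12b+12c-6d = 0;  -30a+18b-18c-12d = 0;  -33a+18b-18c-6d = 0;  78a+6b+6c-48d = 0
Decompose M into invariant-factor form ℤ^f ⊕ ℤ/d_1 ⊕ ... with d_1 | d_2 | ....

rank_ℚ(R)=4; free=4−4=0
SNF(R) diag = [3, 6, 12, 36] → torsion [3, 6, 12, 36]

Answer: M ≅ ℤ/3 ⊕ ℤ/6 ⊕ ℤ/12 ⊕ ℤ/36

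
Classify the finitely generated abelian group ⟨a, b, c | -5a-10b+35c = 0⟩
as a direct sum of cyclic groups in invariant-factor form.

rank_ℚ(R)=1; free=3−1=2
SNF(R) diag = [5] → torsion [5]

Answer: M ≅ ℤ^2 ⊕ ℤ/5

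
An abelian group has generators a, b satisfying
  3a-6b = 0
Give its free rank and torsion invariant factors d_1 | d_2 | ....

rank_ℚ(R)=1; free=2−1=1
SNF(R) diag = [3] → torsion [3]

Answer: M ≅ ℤ^1 ⊕ ℤ/3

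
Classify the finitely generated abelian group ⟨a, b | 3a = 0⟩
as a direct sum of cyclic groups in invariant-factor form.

rank_ℚ(R)=1; free=2−1=1
SNF(R) diag = [3] → torsion [3]

Answer: M ≅ ℤ^1 ⊕ ℤ/3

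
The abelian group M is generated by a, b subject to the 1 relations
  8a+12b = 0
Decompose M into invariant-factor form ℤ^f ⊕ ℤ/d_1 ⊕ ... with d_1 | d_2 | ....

rank_ℚ(R)=1; free=2−1=1
SNF(R) diag = [4] → torsion [4]

Answer: M ≅ ℤ^1 ⊕ ℤ/4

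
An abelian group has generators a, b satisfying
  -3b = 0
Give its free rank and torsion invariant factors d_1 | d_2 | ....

Answer: M ≅ ℤ^1 ⊕ ℤ/3

Derivation:
rank_ℚ(R)=1; free=2−1=1
SNF(R) diag = [3] → torsion [3]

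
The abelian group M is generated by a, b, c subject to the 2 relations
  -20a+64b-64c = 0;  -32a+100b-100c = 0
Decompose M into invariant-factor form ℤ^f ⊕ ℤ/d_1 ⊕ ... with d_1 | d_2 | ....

Answer: M ≅ ℤ^1 ⊕ ℤ/4 ⊕ ℤ/12

Derivation:
rank_ℚ(R)=2; free=3−2=1
SNF(R) diag = [4, 12] → torsion [4, 12]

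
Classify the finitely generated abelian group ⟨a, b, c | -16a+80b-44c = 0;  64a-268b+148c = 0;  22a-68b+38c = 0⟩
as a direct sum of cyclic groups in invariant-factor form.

rank_ℚ(R)=3; free=3−3=0
SNF(R) diag = [2, 4, 12] → torsion [2, 4, 12]

Answer: M ≅ ℤ/2 ⊕ ℤ/4 ⊕ ℤ/12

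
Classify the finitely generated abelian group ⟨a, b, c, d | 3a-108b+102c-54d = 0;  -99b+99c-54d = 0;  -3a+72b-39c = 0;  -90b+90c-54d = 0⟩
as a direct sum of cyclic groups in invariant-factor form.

Answer: M ≅ ℤ/3 ⊕ ℤ/9 ⊕ ℤ/27 ⊕ ℤ/54

Derivation:
rank_ℚ(R)=4; free=4−4=0
SNF(R) diag = [3, 9, 27, 54] → torsion [3, 9, 27, 54]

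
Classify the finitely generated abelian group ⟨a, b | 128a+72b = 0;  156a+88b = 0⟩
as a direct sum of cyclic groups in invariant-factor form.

rank_ℚ(R)=2; free=2−2=0
SNF(R) diag = [4, 8] → torsion [4, 8]

Answer: M ≅ ℤ/4 ⊕ ℤ/8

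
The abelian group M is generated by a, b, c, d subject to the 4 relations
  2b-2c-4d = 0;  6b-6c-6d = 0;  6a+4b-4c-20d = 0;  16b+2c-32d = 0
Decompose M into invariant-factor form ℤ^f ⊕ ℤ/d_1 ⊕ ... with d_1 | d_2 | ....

Answer: M ≅ ℤ/2 ⊕ ℤ/6 ⊕ ℤ/6 ⊕ ℤ/18

Derivation:
rank_ℚ(R)=4; free=4−4=0
SNF(R) diag = [2, 6, 6, 18] → torsion [2, 6, 6, 18]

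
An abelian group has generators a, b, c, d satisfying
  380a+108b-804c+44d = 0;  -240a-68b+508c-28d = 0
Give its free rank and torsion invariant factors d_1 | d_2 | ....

Answer: M ≅ ℤ^2 ⊕ ℤ/4 ⊕ ℤ/4

Derivation:
rank_ℚ(R)=2; free=4−2=2
SNF(R) diag = [4, 4] → torsion [4, 4]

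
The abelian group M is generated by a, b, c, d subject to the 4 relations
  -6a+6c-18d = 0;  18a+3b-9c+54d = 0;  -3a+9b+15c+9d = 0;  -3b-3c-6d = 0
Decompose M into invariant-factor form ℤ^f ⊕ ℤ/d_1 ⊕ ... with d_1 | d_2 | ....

rank_ℚ(R)=4; free=4−4=0
SNF(R) diag = [3, 3, 6, 6] → torsion [3, 3, 6, 6]

Answer: M ≅ ℤ/3 ⊕ ℤ/3 ⊕ ℤ/6 ⊕ ℤ/6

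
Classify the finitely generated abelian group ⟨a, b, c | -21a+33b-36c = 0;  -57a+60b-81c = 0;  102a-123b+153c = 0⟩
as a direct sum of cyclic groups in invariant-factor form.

rank_ℚ(R)=3; free=3−3=0
SNF(R) diag = [3, 9, 18] → torsion [3, 9, 18]

Answer: M ≅ ℤ/3 ⊕ ℤ/9 ⊕ ℤ/18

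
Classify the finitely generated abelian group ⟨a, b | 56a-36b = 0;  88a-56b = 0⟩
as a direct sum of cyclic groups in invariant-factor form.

rank_ℚ(R)=2; free=2−2=0
SNF(R) diag = [4, 8] → torsion [4, 8]

Answer: M ≅ ℤ/4 ⊕ ℤ/8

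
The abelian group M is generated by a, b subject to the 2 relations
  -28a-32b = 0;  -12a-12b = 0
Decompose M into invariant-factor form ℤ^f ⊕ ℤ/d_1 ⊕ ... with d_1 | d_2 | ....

rank_ℚ(R)=2; free=2−2=0
SNF(R) diag = [4, 12] → torsion [4, 12]

Answer: M ≅ ℤ/4 ⊕ ℤ/12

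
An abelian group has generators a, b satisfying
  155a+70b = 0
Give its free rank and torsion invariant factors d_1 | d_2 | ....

Answer: M ≅ ℤ^1 ⊕ ℤ/5

Derivation:
rank_ℚ(R)=1; free=2−1=1
SNF(R) diag = [5] → torsion [5]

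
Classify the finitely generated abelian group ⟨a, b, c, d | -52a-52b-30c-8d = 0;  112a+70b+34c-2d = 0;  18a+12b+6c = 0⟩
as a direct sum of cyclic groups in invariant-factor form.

Answer: M ≅ ℤ^1 ⊕ ℤ/2 ⊕ ℤ/2 ⊕ ℤ/6

Derivation:
rank_ℚ(R)=3; free=4−3=1
SNF(R) diag = [2, 2, 6] → torsion [2, 2, 6]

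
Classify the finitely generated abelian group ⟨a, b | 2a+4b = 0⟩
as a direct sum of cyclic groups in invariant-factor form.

Answer: M ≅ ℤ^1 ⊕ ℤ/2

Derivation:
rank_ℚ(R)=1; free=2−1=1
SNF(R) diag = [2] → torsion [2]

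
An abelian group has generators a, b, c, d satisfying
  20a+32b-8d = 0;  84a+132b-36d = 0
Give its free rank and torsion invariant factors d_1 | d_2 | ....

Answer: M ≅ ℤ^2 ⊕ ℤ/4 ⊕ ℤ/12

Derivation:
rank_ℚ(R)=2; free=4−2=2
SNF(R) diag = [4, 12] → torsion [4, 12]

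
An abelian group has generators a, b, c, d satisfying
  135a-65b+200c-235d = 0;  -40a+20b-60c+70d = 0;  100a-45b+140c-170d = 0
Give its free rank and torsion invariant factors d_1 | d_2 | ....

Answer: M ≅ ℤ^1 ⊕ ℤ/5 ⊕ ℤ/5 ⊕ ℤ/10

Derivation:
rank_ℚ(R)=3; free=4−3=1
SNF(R) diag = [5, 5, 10] → torsion [5, 5, 10]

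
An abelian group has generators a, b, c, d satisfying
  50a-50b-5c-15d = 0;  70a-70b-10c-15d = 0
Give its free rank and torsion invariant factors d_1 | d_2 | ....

Answer: M ≅ ℤ^2 ⊕ ℤ/5 ⊕ ℤ/15

Derivation:
rank_ℚ(R)=2; free=4−2=2
SNF(R) diag = [5, 15] → torsion [5, 15]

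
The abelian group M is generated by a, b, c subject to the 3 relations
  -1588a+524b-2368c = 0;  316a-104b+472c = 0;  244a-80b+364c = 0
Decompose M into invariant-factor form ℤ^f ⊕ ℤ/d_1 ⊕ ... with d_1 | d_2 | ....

Answer: M ≅ ℤ/4 ⊕ ℤ/12 ⊕ ℤ/12

Derivation:
rank_ℚ(R)=3; free=3−3=0
SNF(R) diag = [4, 12, 12] → torsion [4, 12, 12]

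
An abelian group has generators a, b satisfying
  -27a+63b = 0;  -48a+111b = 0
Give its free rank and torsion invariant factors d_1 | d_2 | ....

Answer: M ≅ ℤ/3 ⊕ ℤ/9

Derivation:
rank_ℚ(R)=2; free=2−2=0
SNF(R) diag = [3, 9] → torsion [3, 9]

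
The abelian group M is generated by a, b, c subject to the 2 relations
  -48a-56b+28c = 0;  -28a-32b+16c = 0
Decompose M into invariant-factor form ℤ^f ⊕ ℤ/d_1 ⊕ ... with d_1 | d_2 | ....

rank_ℚ(R)=2; free=3−2=1
SNF(R) diag = [4, 4] → torsion [4, 4]

Answer: M ≅ ℤ^1 ⊕ ℤ/4 ⊕ ℤ/4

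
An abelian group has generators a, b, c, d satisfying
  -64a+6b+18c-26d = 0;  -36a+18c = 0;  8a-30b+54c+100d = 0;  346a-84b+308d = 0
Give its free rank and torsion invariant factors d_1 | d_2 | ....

rank_ℚ(R)=4; free=4−4=0
SNF(R) diag = [2, 6, 18, 18] → torsion [2, 6, 18, 18]

Answer: M ≅ ℤ/2 ⊕ ℤ/6 ⊕ ℤ/18 ⊕ ℤ/18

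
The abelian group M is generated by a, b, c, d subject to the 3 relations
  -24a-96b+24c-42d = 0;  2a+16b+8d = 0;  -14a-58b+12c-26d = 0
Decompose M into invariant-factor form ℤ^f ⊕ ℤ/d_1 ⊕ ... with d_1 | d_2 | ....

rank_ℚ(R)=3; free=4−3=1
SNF(R) diag = [2, 6, 6] → torsion [2, 6, 6]

Answer: M ≅ ℤ^1 ⊕ ℤ/2 ⊕ ℤ/6 ⊕ ℤ/6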